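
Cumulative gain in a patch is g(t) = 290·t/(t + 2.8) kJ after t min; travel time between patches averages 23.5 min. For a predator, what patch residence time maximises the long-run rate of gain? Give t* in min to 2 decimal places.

8.11 min

By the marginal value theorem, leave when the instantaneous gain rate g'(t) equals the habitat-wide average g(t)/(T + t).
g'(t) = 290·2.8/(t + 2.8)². Setting 290·2.8/(t+2.8)² = 290t/[(t+2.8)(23.5+t)] gives 2.8(23.5+t) = t(t+2.8), so t² = 2.8×23.5 = 65.8.
t* = √65.8 = 8.112 min.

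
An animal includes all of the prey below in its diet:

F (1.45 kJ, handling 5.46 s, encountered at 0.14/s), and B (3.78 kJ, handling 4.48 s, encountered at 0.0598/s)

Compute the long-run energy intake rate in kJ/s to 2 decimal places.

R = Σλ_iE_i / (1 + Σλ_ih_i)
Numerator: 0.14×1.45 + 0.0598×3.78 = 0.429
Denominator: 1 + 0.14×5.46 + 0.0598×4.48 = 2.032
R = 0.429/2.032 = 0.2111 kJ/s

0.21 kJ/s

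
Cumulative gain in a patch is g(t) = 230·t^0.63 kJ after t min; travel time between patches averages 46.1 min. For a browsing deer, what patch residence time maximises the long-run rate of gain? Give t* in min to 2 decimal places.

78.49 min

Maximise g(t)/(T+t): set derivative to zero → g'(t)(T+t) = g(t).
g'(t) = 0.63·230·t^-0.37. Setting 0.63·230·t^-0.37 = 230·t^0.63/(46.1+t) gives 0.63(46.1+t) = t, so 0.37·t = 0.63×46.1.
t* = 0.63×46.1/0.37 = 78.49 min.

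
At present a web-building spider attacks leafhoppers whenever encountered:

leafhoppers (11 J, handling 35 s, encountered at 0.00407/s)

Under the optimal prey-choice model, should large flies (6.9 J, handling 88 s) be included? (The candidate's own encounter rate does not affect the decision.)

Current rate: (0.00407×11)/(1 + 0.00407×35) = 0.03919 J/s.
Profitability of large flies: 6.9/88 = 0.07841 J/s.
0.07841 > 0.03919, so adding large flies raises the average — include it.

Yes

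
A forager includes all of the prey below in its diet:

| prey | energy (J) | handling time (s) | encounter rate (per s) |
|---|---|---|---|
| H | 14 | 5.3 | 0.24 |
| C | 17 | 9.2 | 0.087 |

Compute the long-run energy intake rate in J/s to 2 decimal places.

Energy encountered per unit search time: 0.24×14 + 0.087×17 = 4.839 J/s.
Handling time per unit search time: 0.24×5.3 + 0.087×9.2 = 2.072.
Rate = 4.839/(1 + 2.072) = 1.575 J/s.

1.57 J/s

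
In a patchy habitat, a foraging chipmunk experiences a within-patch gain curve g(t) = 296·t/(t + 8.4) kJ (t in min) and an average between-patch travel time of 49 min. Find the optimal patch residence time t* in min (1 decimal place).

Optimal t* satisfies g'(t*) = g(t*)/(T + t*).
g'(t) = 296·8.4/(t + 8.4)². Setting 296·8.4/(t+8.4)² = 296t/[(t+8.4)(49+t)] gives 8.4(49+t) = t(t+8.4), so t² = 8.4×49 = 411.6.
t* = √411.6 = 20.29 min.

20.3 min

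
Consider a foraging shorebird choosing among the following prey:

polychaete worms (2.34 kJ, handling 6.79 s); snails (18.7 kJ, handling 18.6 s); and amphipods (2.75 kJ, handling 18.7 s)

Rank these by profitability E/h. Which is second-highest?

Profitability E/h (kJ/s): polychaete worms = 2.34/6.79 = 0.345, snails = 18.7/18.6 = 1.01, amphipods = 2.75/18.7 = 0.147.
Ranked: snails > polychaete worms > amphipods.

polychaete worms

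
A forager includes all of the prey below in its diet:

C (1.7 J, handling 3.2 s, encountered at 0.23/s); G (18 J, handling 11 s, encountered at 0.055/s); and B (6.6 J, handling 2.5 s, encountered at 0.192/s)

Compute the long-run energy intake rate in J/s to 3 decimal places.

R = (0.23×1.7 + 0.055×18 + 0.192×6.6) / (1 + 0.23×3.2 + 0.055×11 + 0.192×2.5) = 2.648/2.821 = 0.9387 J/s.

0.939 J/s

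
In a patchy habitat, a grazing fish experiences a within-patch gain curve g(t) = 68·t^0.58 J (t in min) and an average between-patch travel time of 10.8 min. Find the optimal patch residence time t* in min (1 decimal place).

Maximise g(t)/(T+t): set derivative to zero → g'(t)(T+t) = g(t).
g'(t) = 0.58·68·t^-0.42. Setting 0.58·68·t^-0.42 = 68·t^0.58/(10.8+t) gives 0.58(10.8+t) = t, so 0.42·t = 0.58×10.8.
t* = 0.58×10.8/0.42 = 14.91 min.

14.9 min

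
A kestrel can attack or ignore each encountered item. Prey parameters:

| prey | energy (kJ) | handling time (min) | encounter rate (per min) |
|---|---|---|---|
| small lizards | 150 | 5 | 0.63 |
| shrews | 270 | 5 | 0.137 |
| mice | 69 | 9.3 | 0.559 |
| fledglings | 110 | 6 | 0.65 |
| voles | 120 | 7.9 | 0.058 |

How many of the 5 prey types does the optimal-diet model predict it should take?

2

E/h in descending order: shrews 54, small lizards 30, fledglings 18.3, voles 15.2, mice 7.42 kJ/min. The optimal diet is the largest prefix of this list for which every included type satisfies E_i/h_i > R on the types above it.
Rate on top 1: 21.95. small lizards: 30 > 21.95 → include.
Rate on top 2: 27.2. fledglings: 18.3 < 27.2 → exclude; stop.
Optimal diet: shrews, small lizards — 2 of 5 types.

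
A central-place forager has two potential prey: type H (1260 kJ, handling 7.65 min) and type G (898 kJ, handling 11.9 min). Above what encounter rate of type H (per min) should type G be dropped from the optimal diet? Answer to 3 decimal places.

0.111 per min

At the threshold, the rate on type H alone equals the profitability of type G: λ·1260/(1 + λ·7.65) = 898/11.9 = 75.46.
Rearranging, λ(1260 − 75.46×7.65) = 75.46, so λ = 75.46/682.7 = 0.1105 per min.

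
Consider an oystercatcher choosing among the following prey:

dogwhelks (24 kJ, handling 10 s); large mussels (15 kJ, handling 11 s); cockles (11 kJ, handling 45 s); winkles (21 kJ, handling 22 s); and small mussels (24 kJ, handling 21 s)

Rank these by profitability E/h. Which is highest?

dogwhelks

In descending order of E/h:
dogwhelks: 24/10 = 2.4 kJ/s
large mussels: 15/11 = 1.36 kJ/s
small mussels: 24/21 = 1.14 kJ/s
winkles: 21/22 = 0.955 kJ/s
cockles: 11/45 = 0.244 kJ/s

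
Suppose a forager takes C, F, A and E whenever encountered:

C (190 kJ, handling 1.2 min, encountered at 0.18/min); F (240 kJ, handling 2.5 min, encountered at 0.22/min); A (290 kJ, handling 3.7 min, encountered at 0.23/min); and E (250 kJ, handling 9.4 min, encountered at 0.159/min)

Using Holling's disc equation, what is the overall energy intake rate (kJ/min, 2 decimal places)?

47.05 kJ/min

R = (0.18×190 + 0.22×240 + 0.23×290 + 0.159×250) / (1 + 0.18×1.2 + 0.22×2.5 + 0.23×3.7 + 0.159×9.4) = 193.4/4.112 = 47.05 kJ/min.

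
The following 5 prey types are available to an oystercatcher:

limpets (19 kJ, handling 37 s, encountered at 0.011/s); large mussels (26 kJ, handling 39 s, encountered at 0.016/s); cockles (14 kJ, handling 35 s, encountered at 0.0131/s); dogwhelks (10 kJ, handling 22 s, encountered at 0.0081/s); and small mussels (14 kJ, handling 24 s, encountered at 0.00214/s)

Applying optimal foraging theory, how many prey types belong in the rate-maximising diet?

5

Rank by E/h (kJ/s): large mussels 0.667, small mussels 0.583, limpets 0.514, dogwhelks 0.455, cockles 0.4. Include each in turn until the next type's E/h falls below the running intake rate.
Rate on top 1: 0.2562. small mussels: 0.583 > 0.2562 → include.
Rate on top 2: 0.2662. limpets: 0.514 > 0.2662 → include.
Rate on top 3: 0.3145. dogwhelks: 0.455 > 0.3145 → include.
Rate on top 4: 0.3256. cockles: 0.4 > 0.3256 → include.
Optimal diet: large mussels, small mussels, limpets, dogwhelks, cockles — 5 of 5 types.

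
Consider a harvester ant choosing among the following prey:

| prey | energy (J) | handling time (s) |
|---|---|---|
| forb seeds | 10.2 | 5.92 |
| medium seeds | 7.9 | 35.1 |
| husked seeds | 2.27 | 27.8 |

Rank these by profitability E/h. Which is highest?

In descending order of E/h:
forb seeds: 10.2/5.92 = 1.72 J/s
medium seeds: 7.9/35.1 = 0.225 J/s
husked seeds: 2.27/27.8 = 0.0817 J/s

forb seeds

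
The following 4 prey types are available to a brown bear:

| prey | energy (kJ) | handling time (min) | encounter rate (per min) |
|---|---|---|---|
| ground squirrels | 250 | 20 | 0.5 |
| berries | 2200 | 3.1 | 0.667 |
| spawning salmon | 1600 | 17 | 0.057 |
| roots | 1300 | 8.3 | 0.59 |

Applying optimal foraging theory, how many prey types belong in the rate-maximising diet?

1

Profitabilities (E/h, kJ/min): berries 710, roots 157, spawning salmon 94.1, ground squirrels 12.5. Add prey in this order while the next type's profitability exceeds the intake rate on those already taken.
Rate on top 1: 478.3. roots: 157 < 478.3 → exclude; stop.
Optimal diet: berries — 1 of 4 types.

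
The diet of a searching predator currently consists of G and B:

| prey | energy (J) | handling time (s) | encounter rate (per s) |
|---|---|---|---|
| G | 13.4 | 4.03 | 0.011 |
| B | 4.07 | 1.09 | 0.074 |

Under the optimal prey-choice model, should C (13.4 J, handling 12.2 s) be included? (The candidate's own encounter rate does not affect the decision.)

On G and B alone, R = ΣλE/(1+Σλh) = 0.4486/1.125 = 0.3987 J/s.
C: E/h = 13.4/12.2 = 1.098 J/s.
1.098 > 0.3987, so adding C raises the average — include it.

Yes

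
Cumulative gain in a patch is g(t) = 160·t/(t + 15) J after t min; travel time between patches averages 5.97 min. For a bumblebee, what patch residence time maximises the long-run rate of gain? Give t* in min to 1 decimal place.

Optimal t* satisfies g'(t*) = g(t*)/(T + t*).
g'(t) = 160·15/(t + 15)². Setting 160·15/(t+15)² = 160t/[(t+15)(5.97+t)] gives 15(5.97+t) = t(t+15), so t² = 15×5.97 = 89.55.
t* = √89.55 = 9.463 min.

9.5 min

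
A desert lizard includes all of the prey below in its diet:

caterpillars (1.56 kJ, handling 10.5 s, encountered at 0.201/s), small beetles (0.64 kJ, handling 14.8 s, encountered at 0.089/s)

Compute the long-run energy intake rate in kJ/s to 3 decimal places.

0.084 kJ/s

Energy encountered per unit search time: 0.201×1.56 + 0.089×0.64 = 0.3705 kJ/s.
Handling time per unit search time: 0.201×10.5 + 0.089×14.8 = 3.428.
Rate = 0.3705/(1 + 3.428) = 0.08368 kJ/s.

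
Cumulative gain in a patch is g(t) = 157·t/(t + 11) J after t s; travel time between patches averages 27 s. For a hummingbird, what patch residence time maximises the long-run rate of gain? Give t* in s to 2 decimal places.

17.23 s

Optimal t* satisfies g'(t*) = g(t*)/(T + t*).
g'(t) = 157·11/(t + 11)². Setting 157·11/(t+11)² = 157t/[(t+11)(27+t)] gives 11(27+t) = t(t+11), so t² = 11×27 = 297.
t* = √297 = 17.23 s.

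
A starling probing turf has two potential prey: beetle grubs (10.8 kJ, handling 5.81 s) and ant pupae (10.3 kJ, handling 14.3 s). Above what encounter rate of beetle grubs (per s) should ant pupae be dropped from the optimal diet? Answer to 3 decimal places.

0.109 per s

Drop ant pupae once their profitability E₂/h₂ falls below the rate achievable on beetle grubs alone: E₂/h₂ = λE₁/(1 + λh₁).
Solve for λ: λE₁h₂ = E₂(1 + λh₁) → λ(E₁h₂ − E₂h₁) = E₂ → λ = E₂/(E₁h₂ − E₂h₁).
λ = 10.3/(10.8×14.3 − 10.3×5.81) = 10.3/94.6 = 0.1089 per s.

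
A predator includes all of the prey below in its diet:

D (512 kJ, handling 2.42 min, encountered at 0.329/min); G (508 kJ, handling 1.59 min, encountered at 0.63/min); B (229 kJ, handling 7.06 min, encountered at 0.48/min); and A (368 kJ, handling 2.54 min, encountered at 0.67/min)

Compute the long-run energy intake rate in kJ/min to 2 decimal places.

R = (0.329×512 + 0.63×508 + 0.48×229 + 0.67×368) / (1 + 0.329×2.42 + 0.63×1.59 + 0.48×7.06 + 0.67×2.54) = 845/7.888 = 107.1 kJ/min.

107.11 kJ/min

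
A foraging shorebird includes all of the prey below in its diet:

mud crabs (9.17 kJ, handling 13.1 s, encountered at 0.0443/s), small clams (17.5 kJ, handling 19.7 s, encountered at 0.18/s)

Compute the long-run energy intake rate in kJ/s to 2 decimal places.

0.69 kJ/s

R = (0.0443×9.17 + 0.18×17.5) / (1 + 0.0443×13.1 + 0.18×19.7) = 3.556/5.126 = 0.6937 kJ/s.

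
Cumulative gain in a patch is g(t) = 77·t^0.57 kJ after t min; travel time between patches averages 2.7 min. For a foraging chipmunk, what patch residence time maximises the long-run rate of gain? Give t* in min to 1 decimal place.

By the marginal value theorem, leave when the instantaneous gain rate g'(t) equals the habitat-wide average g(t)/(T + t).
g'(t) = 0.57·77·t^-0.43. Setting 0.57·77·t^-0.43 = 77·t^0.57/(2.7+t) gives 0.57(2.7+t) = t, so 0.43·t = 0.57×2.7.
t* = 0.57×2.7/0.43 = 3.579 min.

3.6 min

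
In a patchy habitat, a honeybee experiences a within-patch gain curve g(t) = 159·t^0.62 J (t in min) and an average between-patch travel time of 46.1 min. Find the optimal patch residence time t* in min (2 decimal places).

By the marginal value theorem, leave when the instantaneous gain rate g'(t) equals the habitat-wide average g(t)/(T + t).
g'(t) = 0.62·159·t^-0.38. Setting 0.62·159·t^-0.38 = 159·t^0.62/(46.1+t) gives 0.62(46.1+t) = t, so 0.38·t = 0.62×46.1.
t* = 0.62×46.1/0.38 = 75.22 min.

75.22 min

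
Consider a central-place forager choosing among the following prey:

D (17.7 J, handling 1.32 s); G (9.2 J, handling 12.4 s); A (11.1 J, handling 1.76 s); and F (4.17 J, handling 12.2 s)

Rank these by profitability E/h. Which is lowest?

In descending order of E/h:
D: 17.7/1.32 = 13.4 J/s
A: 11.1/1.76 = 6.31 J/s
G: 9.2/12.4 = 0.742 J/s
F: 4.17/12.2 = 0.342 J/s

F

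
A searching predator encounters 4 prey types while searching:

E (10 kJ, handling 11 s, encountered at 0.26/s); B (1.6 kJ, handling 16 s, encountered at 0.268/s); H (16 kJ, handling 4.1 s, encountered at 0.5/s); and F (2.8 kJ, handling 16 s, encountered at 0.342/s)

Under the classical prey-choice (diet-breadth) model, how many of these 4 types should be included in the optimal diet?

Rank by E/h (kJ/s): H 3.9, E 0.909, F 0.175, B 0.1. Include each in turn until the next type's E/h falls below the running intake rate.
Rate on top 1: 2.623. E: 0.909 < 2.623 → exclude; stop.
Optimal diet: H — 1 of 4 types.

1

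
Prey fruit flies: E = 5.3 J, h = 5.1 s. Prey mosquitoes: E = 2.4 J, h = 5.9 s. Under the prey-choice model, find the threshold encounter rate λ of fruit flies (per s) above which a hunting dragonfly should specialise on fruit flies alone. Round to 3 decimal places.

The zero-one rule: include mosquitoes iff E₂/h₂ > λE₁/(1+λh₁). Equality gives the switch point.
λE₁h₂ = E₂ + λE₂h₁ ⇒ λ = E₂/(E₁h₂ − E₂h₁) = 2.4/(31.27 − 12.24) = 0.1261 per s.

0.126 per s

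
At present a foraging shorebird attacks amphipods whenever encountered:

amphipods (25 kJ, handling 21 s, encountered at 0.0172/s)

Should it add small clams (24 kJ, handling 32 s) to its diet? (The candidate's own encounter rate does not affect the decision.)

Yes

On amphipods alone, R = ΣλE/(1+Σλh) = 0.43/1.361 = 0.3159 kJ/s.
small clams: E/h = 24/32 = 0.75 kJ/s.
Since 0.75 > R, including small clams increases the long-run rate.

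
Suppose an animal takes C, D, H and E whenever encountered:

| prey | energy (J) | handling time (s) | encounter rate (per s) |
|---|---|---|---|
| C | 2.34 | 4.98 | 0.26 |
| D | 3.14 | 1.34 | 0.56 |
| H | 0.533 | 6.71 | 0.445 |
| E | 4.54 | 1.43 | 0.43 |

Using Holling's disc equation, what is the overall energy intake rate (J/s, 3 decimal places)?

0.686 J/s

R = (0.26×2.34 + 0.56×3.14 + 0.445×0.533 + 0.43×4.54) / (1 + 0.26×4.98 + 0.56×1.34 + 0.445×6.71 + 0.43×1.43) = 4.556/6.646 = 0.6855 J/s.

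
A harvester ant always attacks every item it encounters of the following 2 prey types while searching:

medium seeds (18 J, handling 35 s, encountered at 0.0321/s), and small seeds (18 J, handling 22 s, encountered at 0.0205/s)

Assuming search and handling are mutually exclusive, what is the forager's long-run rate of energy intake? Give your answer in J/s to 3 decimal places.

0.368 J/s

Energy encountered per unit search time: 0.0321×18 + 0.0205×18 = 0.9468 J/s.
Handling time per unit search time: 0.0321×35 + 0.0205×22 = 1.575.
Rate = 0.9468/(1 + 1.575) = 0.3678 J/s.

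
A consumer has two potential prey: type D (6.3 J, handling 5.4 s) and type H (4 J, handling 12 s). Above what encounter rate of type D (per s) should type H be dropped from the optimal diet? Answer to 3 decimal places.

0.074 per s

At the threshold, the rate on type D alone equals the profitability of type H: λ·6.3/(1 + λ·5.4) = 4/12 = 0.3333.
Rearranging, λ(6.3 − 0.3333×5.4) = 0.3333, so λ = 0.3333/4.5 = 0.07407 per s.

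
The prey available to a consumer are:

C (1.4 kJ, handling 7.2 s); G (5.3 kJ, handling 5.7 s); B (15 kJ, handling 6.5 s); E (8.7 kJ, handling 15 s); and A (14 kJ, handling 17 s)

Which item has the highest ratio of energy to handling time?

Profitability E/h (kJ/s): C = 1.4/7.2 = 0.194, G = 5.3/5.7 = 0.93, B = 15/6.5 = 2.31, E = 8.7/15 = 0.58, A = 14/17 = 0.824.
Ranked: B > G > A > E > C.

B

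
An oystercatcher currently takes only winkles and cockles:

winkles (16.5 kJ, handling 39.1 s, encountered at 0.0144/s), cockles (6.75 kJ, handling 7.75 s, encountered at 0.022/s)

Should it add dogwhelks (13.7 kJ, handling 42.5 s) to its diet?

Yes

Current rate: (0.0144×16.5 + 0.022×6.75)/(1 + 0.0144×39.1 + 0.022×7.75) = 0.2227 kJ/s.
Profitability of dogwhelks: 13.7/42.5 = 0.3224 kJ/s.
Since 0.3224 > R, including dogwhelks increases the long-run rate.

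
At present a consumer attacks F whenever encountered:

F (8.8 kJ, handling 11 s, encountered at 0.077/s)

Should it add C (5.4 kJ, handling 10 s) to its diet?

On F alone, R = ΣλE/(1+Σλh) = 0.6776/1.847 = 0.3669 kJ/s.
Profitability of C: 5.4/10 = 0.54 kJ/s.
Since 0.54 > R, including C increases the long-run rate.

Yes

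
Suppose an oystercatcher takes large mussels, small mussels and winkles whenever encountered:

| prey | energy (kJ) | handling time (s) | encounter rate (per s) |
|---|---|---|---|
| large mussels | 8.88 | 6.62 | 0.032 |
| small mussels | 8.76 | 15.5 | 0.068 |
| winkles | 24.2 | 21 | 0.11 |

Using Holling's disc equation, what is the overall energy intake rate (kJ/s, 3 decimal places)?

0.774 kJ/s

Energy encountered per unit search time: 0.032×8.88 + 0.068×8.76 + 0.11×24.2 = 3.542 kJ/s.
Handling time per unit search time: 0.032×6.62 + 0.068×15.5 + 0.11×21 = 3.576.
Rate = 3.542/(1 + 3.576) = 0.774 kJ/s.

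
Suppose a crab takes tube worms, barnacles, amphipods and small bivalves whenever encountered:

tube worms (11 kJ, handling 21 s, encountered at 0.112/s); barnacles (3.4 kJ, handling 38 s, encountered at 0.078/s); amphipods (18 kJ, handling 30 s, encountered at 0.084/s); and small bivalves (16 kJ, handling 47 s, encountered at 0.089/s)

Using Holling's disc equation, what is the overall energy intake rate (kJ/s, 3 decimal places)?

Energy encountered per unit search time: 0.112×11 + 0.078×3.4 + 0.084×18 + 0.089×16 = 4.433 kJ/s.
Handling time per unit search time: 0.112×21 + 0.078×38 + 0.084×30 + 0.089×47 = 12.02.
Rate = 4.433/(1 + 12.02) = 0.3405 kJ/s.

0.341 kJ/s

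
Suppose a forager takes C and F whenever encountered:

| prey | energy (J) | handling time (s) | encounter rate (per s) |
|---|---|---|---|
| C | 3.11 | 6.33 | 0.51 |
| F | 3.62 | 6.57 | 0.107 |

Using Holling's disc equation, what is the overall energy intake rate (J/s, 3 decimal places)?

R = Σλ_iE_i / (1 + Σλ_ih_i)
Numerator: 0.51×3.11 + 0.107×3.62 = 1.973
Denominator: 1 + 0.51×6.33 + 0.107×6.57 = 4.931
R = 1.973/4.931 = 0.4002 J/s

0.400 J/s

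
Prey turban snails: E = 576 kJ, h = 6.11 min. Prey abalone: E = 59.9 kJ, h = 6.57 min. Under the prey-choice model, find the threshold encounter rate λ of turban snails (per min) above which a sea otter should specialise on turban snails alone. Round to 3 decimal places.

At the threshold, the rate on turban snails alone equals the profitability of abalone: λ·576/(1 + λ·6.11) = 59.9/6.57 = 9.117.
Rearranging, λ(576 − 9.117×6.11) = 9.117, so λ = 9.117/520.3 = 0.01752 per min.

0.018 per min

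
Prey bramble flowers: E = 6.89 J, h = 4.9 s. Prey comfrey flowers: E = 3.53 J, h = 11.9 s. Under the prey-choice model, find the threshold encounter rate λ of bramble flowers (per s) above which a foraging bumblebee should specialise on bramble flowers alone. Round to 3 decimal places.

At the threshold, the rate on bramble flowers alone equals the profitability of comfrey flowers: λ·6.89/(1 + λ·4.9) = 3.53/11.9 = 0.2966.
Rearranging, λ(6.89 − 0.2966×4.9) = 0.2966, so λ = 0.2966/5.436 = 0.05456 per s.

0.055 per s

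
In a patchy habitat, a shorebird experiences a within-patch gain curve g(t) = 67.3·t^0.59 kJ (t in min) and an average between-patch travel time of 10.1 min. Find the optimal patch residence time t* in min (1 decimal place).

Maximise g(t)/(T+t): set derivative to zero → g'(t)(T+t) = g(t).
g'(t) = 0.59·67.3·t^-0.41. Setting 0.59·67.3·t^-0.41 = 67.3·t^0.59/(10.1+t) gives 0.59(10.1+t) = t, so 0.41·t = 0.59×10.1.
t* = 0.59×10.1/0.41 = 14.53 min.

14.5 min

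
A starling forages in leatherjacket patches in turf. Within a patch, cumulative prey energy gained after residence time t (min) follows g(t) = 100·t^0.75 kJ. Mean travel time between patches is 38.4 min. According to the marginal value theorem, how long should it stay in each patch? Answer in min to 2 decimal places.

Maximise g(t)/(T+t): set derivative to zero → g'(t)(T+t) = g(t).
g'(t) = 0.75·100·t^-0.25. Setting 0.75·100·t^-0.25 = 100·t^0.75/(38.4+t) gives 0.75(38.4+t) = t, so 0.25·t = 0.75×38.4.
t* = 0.75×38.4/0.25 = 115.2 min.

115.20 min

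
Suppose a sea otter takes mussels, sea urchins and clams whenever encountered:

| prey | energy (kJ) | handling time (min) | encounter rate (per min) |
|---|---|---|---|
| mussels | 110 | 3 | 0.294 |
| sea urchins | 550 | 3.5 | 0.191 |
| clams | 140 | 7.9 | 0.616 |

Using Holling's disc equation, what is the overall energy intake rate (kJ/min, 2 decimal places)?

Energy encountered per unit search time: 0.294×110 + 0.191×550 + 0.616×140 = 223.6 kJ/min.
Handling time per unit search time: 0.294×3 + 0.191×3.5 + 0.616×7.9 = 6.417.
Rate = 223.6/(1 + 6.417) = 30.15 kJ/min.

30.15 kJ/min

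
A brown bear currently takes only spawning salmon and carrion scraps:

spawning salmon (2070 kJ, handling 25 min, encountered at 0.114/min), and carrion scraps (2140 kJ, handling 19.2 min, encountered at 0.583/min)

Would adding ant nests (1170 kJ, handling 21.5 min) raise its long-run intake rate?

Current rate: (0.114×2070 + 0.583×2140)/(1 + 0.114×25 + 0.583×19.2) = 98.62 kJ/min.
Profitability of ant nests: 1170/21.5 = 54.42 kJ/min.
Since 54.42 < R, time spent handling ant nests is better spent searching.

No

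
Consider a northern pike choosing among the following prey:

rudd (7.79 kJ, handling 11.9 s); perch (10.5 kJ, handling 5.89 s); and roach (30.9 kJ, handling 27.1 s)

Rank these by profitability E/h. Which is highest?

Profitability E/h (kJ/s): rudd = 7.79/11.9 = 0.655, perch = 10.5/5.89 = 1.78, roach = 30.9/27.1 = 1.14.
Ranked: perch > roach > rudd.

perch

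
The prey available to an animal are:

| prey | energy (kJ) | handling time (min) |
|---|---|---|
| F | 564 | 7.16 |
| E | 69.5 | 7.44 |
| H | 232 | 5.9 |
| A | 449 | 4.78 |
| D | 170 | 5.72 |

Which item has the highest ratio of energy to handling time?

A

In descending order of E/h:
A: 449/4.78 = 93.9 kJ/min
F: 564/7.16 = 78.8 kJ/min
H: 232/5.9 = 39.3 kJ/min
D: 170/5.72 = 29.7 kJ/min
E: 69.5/7.44 = 9.34 kJ/min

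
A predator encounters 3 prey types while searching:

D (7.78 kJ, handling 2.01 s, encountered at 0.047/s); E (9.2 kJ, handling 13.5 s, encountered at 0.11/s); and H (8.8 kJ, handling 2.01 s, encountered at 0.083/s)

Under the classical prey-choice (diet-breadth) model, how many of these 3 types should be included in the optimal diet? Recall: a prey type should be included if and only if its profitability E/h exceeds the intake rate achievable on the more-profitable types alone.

2

Profitabilities (E/h, kJ/s): H 4.38, D 3.87, E 0.681. Add prey in this order while the next type's profitability exceeds the intake rate on those already taken.
Rate on top 1: 0.626. D: 3.87 > 0.626 → include.
Rate on top 2: 0.869. E: 0.681 < 0.869 → exclude; stop.
Optimal diet: H, D — 2 of 3 types.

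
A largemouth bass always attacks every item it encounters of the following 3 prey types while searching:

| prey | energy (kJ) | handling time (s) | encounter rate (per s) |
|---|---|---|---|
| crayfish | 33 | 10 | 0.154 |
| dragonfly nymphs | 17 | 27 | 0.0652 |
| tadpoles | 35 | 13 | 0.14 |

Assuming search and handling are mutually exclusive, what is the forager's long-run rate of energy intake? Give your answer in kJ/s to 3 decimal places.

1.812 kJ/s

Energy encountered per unit search time: 0.154×33 + 0.0652×17 + 0.14×35 = 11.09 kJ/s.
Handling time per unit search time: 0.154×10 + 0.0652×27 + 0.14×13 = 5.12.
Rate = 11.09/(1 + 5.12) = 1.812 kJ/s.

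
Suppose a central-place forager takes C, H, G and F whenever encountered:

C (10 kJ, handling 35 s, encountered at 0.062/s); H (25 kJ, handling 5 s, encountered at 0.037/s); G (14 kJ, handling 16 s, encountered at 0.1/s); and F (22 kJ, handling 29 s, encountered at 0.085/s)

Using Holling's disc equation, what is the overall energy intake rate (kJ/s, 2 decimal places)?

0.65 kJ/s

Energy encountered per unit search time: 0.062×10 + 0.037×25 + 0.1×14 + 0.085×22 = 4.815 kJ/s.
Handling time per unit search time: 0.062×35 + 0.037×5 + 0.1×16 + 0.085×29 = 6.42.
Rate = 4.815/(1 + 6.42) = 0.6489 kJ/s.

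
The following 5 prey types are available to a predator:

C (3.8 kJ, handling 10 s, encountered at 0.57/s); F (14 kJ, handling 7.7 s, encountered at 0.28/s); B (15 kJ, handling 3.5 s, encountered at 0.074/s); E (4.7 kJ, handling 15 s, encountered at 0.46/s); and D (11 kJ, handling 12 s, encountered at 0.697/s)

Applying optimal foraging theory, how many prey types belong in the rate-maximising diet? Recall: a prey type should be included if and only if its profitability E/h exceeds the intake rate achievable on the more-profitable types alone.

2

Profitabilities (E/h, kJ/s): B 4.29, F 1.82, D 0.917, C 0.38, E 0.313. Add prey in this order while the next type's profitability exceeds the intake rate on those already taken.
Rate on top 1: 0.8817. F: 1.82 > 0.8817 → include.
Rate on top 2: 1.473. D: 0.917 < 1.473 → exclude; stop.
Optimal diet: B, F — 2 of 5 types.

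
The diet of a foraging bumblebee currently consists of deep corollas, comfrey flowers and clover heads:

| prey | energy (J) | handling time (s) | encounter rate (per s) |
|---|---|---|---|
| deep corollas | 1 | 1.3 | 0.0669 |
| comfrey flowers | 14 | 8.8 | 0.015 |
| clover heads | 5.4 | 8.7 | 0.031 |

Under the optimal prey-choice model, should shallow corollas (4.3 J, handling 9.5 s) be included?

Yes

Current rate: (0.0669×1 + 0.015×14 + 0.031×5.4)/(1 + 0.0669×1.3 + 0.015×8.8 + 0.031×8.7) = 0.2985 J/s.
Profitability of shallow corollas: 4.3/9.5 = 0.4526 J/s.
Since 0.4526 > R, including shallow corollas increases the long-run rate.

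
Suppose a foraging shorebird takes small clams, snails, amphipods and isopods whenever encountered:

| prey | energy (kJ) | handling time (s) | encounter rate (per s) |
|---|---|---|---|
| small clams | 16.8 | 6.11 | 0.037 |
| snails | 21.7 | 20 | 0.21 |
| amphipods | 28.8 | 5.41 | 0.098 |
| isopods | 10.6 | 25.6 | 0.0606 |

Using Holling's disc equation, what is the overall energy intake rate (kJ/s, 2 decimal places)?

1.15 kJ/s

R = (0.037×16.8 + 0.21×21.7 + 0.098×28.8 + 0.0606×10.6) / (1 + 0.037×6.11 + 0.21×20 + 0.098×5.41 + 0.0606×25.6) = 8.643/7.508 = 1.151 kJ/s.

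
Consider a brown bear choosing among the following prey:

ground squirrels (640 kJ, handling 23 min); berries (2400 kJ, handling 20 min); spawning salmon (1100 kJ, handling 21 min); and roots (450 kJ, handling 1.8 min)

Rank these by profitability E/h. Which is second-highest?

berries

Profitability E/h (kJ/min): ground squirrels = 640/23 = 27.8, berries = 2400/20 = 120, spawning salmon = 1100/21 = 52.4, roots = 450/1.8 = 250.
Ranked: roots > berries > spawning salmon > ground squirrels.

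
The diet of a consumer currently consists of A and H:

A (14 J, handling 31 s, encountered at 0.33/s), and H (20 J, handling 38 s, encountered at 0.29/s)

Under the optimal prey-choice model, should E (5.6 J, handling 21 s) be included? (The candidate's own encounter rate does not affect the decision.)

No

Current rate: (0.33×14 + 0.29×20)/(1 + 0.33×31 + 0.29×38) = 0.4683 J/s.
E: E/h = 5.6/21 = 0.2667 J/s.
0.2667 < 0.4683, so adding E would lower the average — exclude it.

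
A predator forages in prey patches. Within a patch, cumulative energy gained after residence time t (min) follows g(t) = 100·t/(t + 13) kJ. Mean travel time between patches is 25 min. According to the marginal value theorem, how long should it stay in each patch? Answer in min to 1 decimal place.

18.0 min

Optimal t* satisfies g'(t*) = g(t*)/(T + t*).
g'(t) = 100·13/(t + 13)². Setting 100·13/(t+13)² = 100t/[(t+13)(25+t)] gives 13(25+t) = t(t+13), so t² = 13×25 = 325.
t* = √325 = 18.03 min.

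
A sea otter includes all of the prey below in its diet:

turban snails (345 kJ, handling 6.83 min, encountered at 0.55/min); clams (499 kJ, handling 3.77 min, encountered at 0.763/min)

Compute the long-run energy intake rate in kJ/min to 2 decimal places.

R = Σλ_iE_i / (1 + Σλ_ih_i)
Numerator: 0.55×345 + 0.763×499 = 570.5
Denominator: 1 + 0.55×6.83 + 0.763×3.77 = 7.633
R = 570.5/7.633 = 74.74 kJ/min

74.74 kJ/min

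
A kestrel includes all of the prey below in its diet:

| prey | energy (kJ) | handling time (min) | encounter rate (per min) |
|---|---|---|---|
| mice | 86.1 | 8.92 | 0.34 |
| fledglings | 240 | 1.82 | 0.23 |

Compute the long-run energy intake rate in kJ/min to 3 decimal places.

R = (0.34×86.1 + 0.23×240) / (1 + 0.34×8.92 + 0.23×1.82) = 84.47/4.451 = 18.98 kJ/min.

18.977 kJ/min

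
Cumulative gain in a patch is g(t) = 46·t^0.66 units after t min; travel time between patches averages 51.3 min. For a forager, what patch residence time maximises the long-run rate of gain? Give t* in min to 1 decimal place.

Maximise g(t)/(T+t): set derivative to zero → g'(t)(T+t) = g(t).
g'(t) = 0.66·46·t^-0.34. Setting 0.66·46·t^-0.34 = 46·t^0.66/(51.3+t) gives 0.66(51.3+t) = t, so 0.34·t = 0.66×51.3.
t* = 0.66×51.3/0.34 = 99.58 min.

99.6 min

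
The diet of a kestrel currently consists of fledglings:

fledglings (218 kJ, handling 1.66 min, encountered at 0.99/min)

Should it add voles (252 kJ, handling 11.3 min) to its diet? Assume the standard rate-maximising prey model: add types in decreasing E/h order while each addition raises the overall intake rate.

Current rate: (0.99×218)/(1 + 0.99×1.66) = 81.64 kJ/min.
voles: E/h = 252/11.3 = 22.3 kJ/min.
22.3 < 81.64, so adding voles would lower the average — exclude it.

No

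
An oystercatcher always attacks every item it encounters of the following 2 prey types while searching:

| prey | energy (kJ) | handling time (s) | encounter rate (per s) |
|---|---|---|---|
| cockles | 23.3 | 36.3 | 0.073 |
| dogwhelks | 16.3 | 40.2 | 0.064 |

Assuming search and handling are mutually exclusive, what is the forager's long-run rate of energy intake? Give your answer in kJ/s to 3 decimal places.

Energy encountered per unit search time: 0.073×23.3 + 0.064×16.3 = 2.744 kJ/s.
Handling time per unit search time: 0.073×36.3 + 0.064×40.2 = 5.223.
Rate = 2.744/(1 + 5.223) = 0.441 kJ/s.

0.441 kJ/s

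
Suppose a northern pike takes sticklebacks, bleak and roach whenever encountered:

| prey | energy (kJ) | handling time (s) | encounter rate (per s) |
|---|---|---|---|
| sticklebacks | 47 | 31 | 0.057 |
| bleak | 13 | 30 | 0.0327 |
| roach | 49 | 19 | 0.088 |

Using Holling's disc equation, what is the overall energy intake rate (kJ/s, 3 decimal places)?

1.368 kJ/s

R = Σλ_iE_i / (1 + Σλ_ih_i)
Numerator: 0.057×47 + 0.0327×13 + 0.088×49 = 7.416
Denominator: 1 + 0.057×31 + 0.0327×30 + 0.088×19 = 5.42
R = 7.416/5.42 = 1.368 kJ/s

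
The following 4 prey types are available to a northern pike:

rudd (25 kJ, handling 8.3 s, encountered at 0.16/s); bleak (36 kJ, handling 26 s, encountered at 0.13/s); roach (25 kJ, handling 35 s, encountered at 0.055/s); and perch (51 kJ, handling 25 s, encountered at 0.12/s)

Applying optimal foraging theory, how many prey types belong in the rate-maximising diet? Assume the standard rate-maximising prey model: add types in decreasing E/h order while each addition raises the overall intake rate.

2

E/h in descending order: rudd 3.01, perch 2.04, bleak 1.38, roach 0.714 kJ/s. The optimal diet is the largest prefix of this list for which every included type satisfies E_i/h_i > R on the types above it.
Rate on top 1: 1.718. perch: 2.04 > 1.718 → include.
Rate on top 2: 1.899. bleak: 1.38 < 1.899 → exclude; stop.
Optimal diet: rudd, perch — 2 of 4 types.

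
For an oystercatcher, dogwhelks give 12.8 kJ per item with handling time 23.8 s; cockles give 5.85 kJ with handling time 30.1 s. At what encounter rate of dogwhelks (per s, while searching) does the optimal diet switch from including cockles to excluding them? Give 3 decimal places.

Drop cockles once their profitability E₂/h₂ falls below the rate achievable on dogwhelks alone: E₂/h₂ = λE₁/(1 + λh₁).
Solve for λ: λE₁h₂ = E₂(1 + λh₁) → λ(E₁h₂ − E₂h₁) = E₂ → λ = E₂/(E₁h₂ − E₂h₁).
λ = 5.85/(12.8×30.1 − 5.85×23.8) = 5.85/246.1 = 0.02378 per s.

0.024 per s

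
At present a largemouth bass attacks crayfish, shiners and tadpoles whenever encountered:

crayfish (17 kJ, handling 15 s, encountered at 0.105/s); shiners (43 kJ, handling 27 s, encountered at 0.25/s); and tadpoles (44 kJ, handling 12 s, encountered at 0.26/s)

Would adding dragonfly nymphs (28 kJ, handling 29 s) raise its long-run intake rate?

On crayfish, shiners and tadpoles alone, R = ΣλE/(1+Σλh) = 23.98/12.45 = 1.926 kJ/s.
dragonfly nymphs: E/h = 28/29 = 0.9655 kJ/s.
Since 0.9655 < R, time spent handling dragonfly nymphs is better spent searching.

No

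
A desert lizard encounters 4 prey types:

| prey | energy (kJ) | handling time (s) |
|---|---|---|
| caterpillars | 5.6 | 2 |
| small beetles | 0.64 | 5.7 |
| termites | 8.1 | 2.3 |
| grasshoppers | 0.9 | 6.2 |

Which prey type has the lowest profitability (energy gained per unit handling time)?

small beetles

In descending order of E/h:
termites: 8.1/2.3 = 3.52 kJ/s
caterpillars: 5.6/2 = 2.8 kJ/s
grasshoppers: 0.9/6.2 = 0.145 kJ/s
small beetles: 0.64/5.7 = 0.112 kJ/s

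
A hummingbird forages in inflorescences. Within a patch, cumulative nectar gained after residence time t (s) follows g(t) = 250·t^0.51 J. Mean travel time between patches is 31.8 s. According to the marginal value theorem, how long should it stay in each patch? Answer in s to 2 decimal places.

By the marginal value theorem, leave when the instantaneous gain rate g'(t) equals the habitat-wide average g(t)/(T + t).
g'(t) = 0.51·250·t^-0.49. Setting 0.51·250·t^-0.49 = 250·t^0.51/(31.8+t) gives 0.51(31.8+t) = t, so 0.49·t = 0.51×31.8.
t* = 0.51×31.8/0.49 = 33.1 s.

33.10 s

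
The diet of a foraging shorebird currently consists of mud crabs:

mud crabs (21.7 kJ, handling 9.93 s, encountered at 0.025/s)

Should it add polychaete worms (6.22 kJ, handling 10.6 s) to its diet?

On mud crabs alone, R = ΣλE/(1+Σλh) = 0.5425/1.248 = 0.4346 kJ/s.
polychaete worms: E/h = 6.22/10.6 = 0.5868 kJ/s.
Since 0.5868 > R, including polychaete worms increases the long-run rate.

Yes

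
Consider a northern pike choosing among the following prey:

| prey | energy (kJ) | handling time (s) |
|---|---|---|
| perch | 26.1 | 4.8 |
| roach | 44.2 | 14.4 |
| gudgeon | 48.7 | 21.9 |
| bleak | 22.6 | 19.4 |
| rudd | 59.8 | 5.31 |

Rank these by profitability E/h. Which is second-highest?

Profitability E/h (kJ/s): perch = 26.1/4.8 = 5.44, roach = 44.2/14.4 = 3.07, gudgeon = 48.7/21.9 = 2.22, bleak = 22.6/19.4 = 1.16, rudd = 59.8/5.31 = 11.3.
Ranked: rudd > perch > roach > gudgeon > bleak.

perch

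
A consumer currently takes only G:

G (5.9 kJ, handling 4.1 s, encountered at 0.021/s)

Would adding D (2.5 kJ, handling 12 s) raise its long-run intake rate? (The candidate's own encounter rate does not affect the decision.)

On G alone, R = ΣλE/(1+Σλh) = 0.1239/1.086 = 0.1141 kJ/s.
D: E/h = 2.5/12 = 0.2083 kJ/s.
0.2083 > 0.1141, so adding D raises the average — include it.

Yes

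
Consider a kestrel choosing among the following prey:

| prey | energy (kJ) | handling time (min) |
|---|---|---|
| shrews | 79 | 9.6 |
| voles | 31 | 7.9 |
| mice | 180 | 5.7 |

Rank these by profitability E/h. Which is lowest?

voles

Profitability E/h (kJ/min): shrews = 79/9.6 = 8.23, voles = 31/7.9 = 3.92, mice = 180/5.7 = 31.6.
Ranked: mice > shrews > voles.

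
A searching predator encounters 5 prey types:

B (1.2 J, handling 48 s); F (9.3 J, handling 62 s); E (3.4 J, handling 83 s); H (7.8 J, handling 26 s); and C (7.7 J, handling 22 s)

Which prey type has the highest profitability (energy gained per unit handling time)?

C

In descending order of E/h:
C: 7.7/22 = 0.35 J/s
H: 7.8/26 = 0.3 J/s
F: 9.3/62 = 0.15 J/s
E: 3.4/83 = 0.041 J/s
B: 1.2/48 = 0.025 J/s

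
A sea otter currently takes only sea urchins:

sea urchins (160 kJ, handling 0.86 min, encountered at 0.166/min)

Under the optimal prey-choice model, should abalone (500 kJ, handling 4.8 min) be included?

Intake rate on the current diet: R = (0.166×160) / (1 + 0.166×0.86) = 26.56/1.143 = 23.24 kJ/min.
Profitability of abalone: 500/4.8 = 104.2 kJ/min.
Since 104.2 > R, including abalone increases the long-run rate.

Yes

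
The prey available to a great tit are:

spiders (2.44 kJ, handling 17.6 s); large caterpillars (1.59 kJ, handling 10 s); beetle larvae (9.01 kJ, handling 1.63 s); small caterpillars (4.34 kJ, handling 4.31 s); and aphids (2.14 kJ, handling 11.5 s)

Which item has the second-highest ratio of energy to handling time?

small caterpillars

Profitability E/h (kJ/s): spiders = 2.44/17.6 = 0.139, large caterpillars = 1.59/10 = 0.159, beetle larvae = 9.01/1.63 = 5.53, small caterpillars = 4.34/4.31 = 1.01, aphids = 2.14/11.5 = 0.186.
Ranked: beetle larvae > small caterpillars > aphids > large caterpillars > spiders.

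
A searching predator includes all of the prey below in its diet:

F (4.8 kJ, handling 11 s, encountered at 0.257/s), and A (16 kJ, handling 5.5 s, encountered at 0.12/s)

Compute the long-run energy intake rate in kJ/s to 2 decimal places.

Energy encountered per unit search time: 0.257×4.8 + 0.12×16 = 3.154 kJ/s.
Handling time per unit search time: 0.257×11 + 0.12×5.5 = 3.487.
Rate = 3.154/(1 + 3.487) = 0.7028 kJ/s.

0.70 kJ/s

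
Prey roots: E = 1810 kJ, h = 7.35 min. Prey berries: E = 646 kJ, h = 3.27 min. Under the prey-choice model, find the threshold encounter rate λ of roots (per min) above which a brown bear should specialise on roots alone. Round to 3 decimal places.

The zero-one rule: include berries iff E₂/h₂ > λE₁/(1+λh₁). Equality gives the switch point.
λE₁h₂ = E₂ + λE₂h₁ ⇒ λ = E₂/(E₁h₂ − E₂h₁) = 646/(5919 − 4748) = 0.5519 per min.

0.552 per min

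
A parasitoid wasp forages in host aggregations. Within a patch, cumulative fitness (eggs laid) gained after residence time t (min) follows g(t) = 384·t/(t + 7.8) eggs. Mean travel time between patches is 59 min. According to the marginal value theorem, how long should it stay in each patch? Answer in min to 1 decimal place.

Optimal t* satisfies g'(t*) = g(t*)/(T + t*).
g'(t) = 384·7.8/(t + 7.8)². Setting 384·7.8/(t+7.8)² = 384t/[(t+7.8)(59+t)] gives 7.8(59+t) = t(t+7.8), so t² = 7.8×59 = 460.2.
t* = √460.2 = 21.45 min.

21.5 min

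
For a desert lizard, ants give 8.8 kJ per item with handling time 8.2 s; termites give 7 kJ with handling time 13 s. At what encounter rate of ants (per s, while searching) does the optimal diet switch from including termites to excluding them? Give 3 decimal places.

0.123 per s

At the threshold, the rate on ants alone equals the profitability of termites: λ·8.8/(1 + λ·8.2) = 7/13 = 0.5385.
Rearranging, λ(8.8 − 0.5385×8.2) = 0.5385, so λ = 0.5385/4.385 = 0.1228 per s.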